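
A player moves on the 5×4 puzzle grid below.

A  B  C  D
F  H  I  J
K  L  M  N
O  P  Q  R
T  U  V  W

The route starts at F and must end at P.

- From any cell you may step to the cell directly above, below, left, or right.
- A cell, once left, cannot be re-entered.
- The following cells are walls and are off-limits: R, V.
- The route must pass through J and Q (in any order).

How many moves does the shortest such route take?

Any route passes through J and Q in some order between F and P. Summing Manhattan distances along each leg and taking the cheapest ordering (F → J → Q → P) gives a lower bound of 3 + 3 + 1 = 7 moves.
A route of 7 moves achieves this: F → H → I → J → N → M → Q → P.
Since 7 matches the lower bound, it is optimal.

7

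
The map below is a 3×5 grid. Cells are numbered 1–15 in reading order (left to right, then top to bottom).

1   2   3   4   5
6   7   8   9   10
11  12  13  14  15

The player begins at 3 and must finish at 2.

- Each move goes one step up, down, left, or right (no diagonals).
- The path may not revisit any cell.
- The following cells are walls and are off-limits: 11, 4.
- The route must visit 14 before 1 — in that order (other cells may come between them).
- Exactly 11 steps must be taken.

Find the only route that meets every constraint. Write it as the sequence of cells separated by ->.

3 -> 8 -> 9 -> 10 -> 15 -> 14 -> 13 -> 12 -> 7 -> 6 -> 1 -> 2

The waypoints must appear in the order 14, 1, with no cell reused.
Route from 3: down to 8, 2× right (reaching 10), down to 15, 3× left (reaching 12), up to 7, left to 6, up to 1, right to 2 — 11 moves in all.
Check: order respected (14 at step 5, 1 at step 10); 11 moves as required.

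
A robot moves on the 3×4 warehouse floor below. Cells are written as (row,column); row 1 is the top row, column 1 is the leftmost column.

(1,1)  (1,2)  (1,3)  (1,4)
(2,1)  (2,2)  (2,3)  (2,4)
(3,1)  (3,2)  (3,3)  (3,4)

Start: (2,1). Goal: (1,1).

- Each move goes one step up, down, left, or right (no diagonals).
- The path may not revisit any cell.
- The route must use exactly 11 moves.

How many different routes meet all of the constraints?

2

Need simple routes of exactly 11 moves from (2,1) to (1,1) (Manhattan distance 1, so 5 moves are spent on a detour and 5 undoing it).
Enumerating: (2,1) (3,1) (3,2) (2,2) (2,3) (3,3) (3,4) (2,4) (1,4) (1,3) (1,2) (1,1) | (2,1) (3,1) (3,2) (3,3) (3,4) (2,4) (1,4) (1,3) (2,3) (2,2) (1,2) (1,1).
That gives 2 routes.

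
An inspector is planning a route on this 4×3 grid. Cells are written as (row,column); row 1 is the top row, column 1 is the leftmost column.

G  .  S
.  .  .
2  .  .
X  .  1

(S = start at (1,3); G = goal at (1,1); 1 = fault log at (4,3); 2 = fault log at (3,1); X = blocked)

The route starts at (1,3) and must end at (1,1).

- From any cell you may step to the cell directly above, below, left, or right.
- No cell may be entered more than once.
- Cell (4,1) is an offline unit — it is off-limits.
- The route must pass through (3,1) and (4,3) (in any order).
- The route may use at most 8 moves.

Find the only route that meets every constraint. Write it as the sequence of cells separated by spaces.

The 8-move cap with required stops at (3,1), (4,3) leaves no slack for detours.
Route from (1,3): 3× down (reaching (4,3)), left to (4,2), up to (3,2), left to (3,1), 2× up (reaching (1,1)) — 8 moves in all.
Check: all required cells visited; 8 ≤ 8 moves.

(1,3) (2,3) (3,3) (4,3) (4,2) (3,2) (3,1) (2,1) (1,1)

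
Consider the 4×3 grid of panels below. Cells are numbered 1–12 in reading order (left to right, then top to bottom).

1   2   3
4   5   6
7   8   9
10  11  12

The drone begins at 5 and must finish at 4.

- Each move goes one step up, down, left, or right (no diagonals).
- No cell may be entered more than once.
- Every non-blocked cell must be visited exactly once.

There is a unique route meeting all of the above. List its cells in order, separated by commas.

Need to visit all 12 open cells exactly once, starting at 5 and ending at 4.
Route from 5: down to 8, left to 7, down to 10, 2× right (reaching 12), 3× up (reaching 3), 2× left (reaching 1), down to 4 — 11 moves in all.
Check: all 12 open cells covered.

5, 8, 7, 10, 11, 12, 9, 6, 3, 2, 1, 4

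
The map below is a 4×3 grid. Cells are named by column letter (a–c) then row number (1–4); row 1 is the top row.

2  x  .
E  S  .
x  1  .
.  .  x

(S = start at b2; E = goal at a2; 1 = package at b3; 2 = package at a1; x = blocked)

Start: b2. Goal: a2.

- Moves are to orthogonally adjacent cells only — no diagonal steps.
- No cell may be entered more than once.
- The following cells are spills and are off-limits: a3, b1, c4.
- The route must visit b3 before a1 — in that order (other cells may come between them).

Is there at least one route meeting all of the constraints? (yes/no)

a1 must be visited but has only one open neighbour (a2), and it is neither the start nor the goal — the route would have to enter and leave through a2, re-entering it.

no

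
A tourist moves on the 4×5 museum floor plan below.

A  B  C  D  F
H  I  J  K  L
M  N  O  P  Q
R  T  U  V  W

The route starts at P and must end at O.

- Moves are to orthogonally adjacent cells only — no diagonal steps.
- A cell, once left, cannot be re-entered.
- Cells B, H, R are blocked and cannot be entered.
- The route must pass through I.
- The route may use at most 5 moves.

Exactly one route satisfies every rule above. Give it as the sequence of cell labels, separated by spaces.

The budget equals the shortest possible length, so every move has to be on a shortest route through the required cells.
Route from P: up 1 to K, left 2 to I, down 1 to N, right 1 to O — 5 moves in all.
Check: all required cells visited; 5 ≤ 5 moves.

P K J I N O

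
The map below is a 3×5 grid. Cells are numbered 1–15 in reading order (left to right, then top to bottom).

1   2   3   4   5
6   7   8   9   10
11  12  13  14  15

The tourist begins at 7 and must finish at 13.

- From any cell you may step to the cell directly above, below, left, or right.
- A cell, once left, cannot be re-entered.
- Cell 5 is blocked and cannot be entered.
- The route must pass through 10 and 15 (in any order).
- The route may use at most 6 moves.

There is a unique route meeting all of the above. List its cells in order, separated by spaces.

7 8 9 10 15 14 13

Any route must reach 10 and 15 and still end at 13 within 6 moves, so the order of the required stops is forced.
Route from 7: right 3 to 10, down 1 to 15, left 2 to 13 — 6 moves in all.
Check: all required cells visited; 6 ≤ 6 moves.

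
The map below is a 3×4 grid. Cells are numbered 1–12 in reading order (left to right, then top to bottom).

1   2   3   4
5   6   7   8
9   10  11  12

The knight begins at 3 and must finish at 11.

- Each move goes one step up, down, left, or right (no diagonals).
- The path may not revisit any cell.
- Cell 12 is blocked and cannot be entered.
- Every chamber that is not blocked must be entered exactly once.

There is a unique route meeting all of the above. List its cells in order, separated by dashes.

3 - 4 - 8 - 7 - 6 - 2 - 1 - 5 - 9 - 10 - 11

Need to visit all 11 open cells exactly once, starting at 3 and ending at 11.
Route from 3: right to 4, down to 8, 2× left (reaching 6), up to 2, left to 1, 2× down (reaching 9), 2× right (reaching 11) — 10 moves in all.
Check: all 11 open cells covered.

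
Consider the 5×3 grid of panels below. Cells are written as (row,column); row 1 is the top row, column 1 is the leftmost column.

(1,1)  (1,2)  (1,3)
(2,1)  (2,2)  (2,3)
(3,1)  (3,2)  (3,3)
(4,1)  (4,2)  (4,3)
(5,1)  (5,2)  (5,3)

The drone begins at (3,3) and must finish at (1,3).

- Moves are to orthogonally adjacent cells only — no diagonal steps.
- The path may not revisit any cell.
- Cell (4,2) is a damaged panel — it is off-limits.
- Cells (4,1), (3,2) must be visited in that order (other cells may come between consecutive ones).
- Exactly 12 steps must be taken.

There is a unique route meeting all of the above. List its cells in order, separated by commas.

(3,3), (4,3), (5,3), (5,2), (5,1), (4,1), (3,1), (3,2), (2,2), (2,1), (1,1), (1,2), (1,3)

The waypoints must appear in the order (4,1), (3,2), with no cell reused.
Route from (3,3): down 2 to (5,3), left 2 to (5,1), up 2 to (3,1), right 1 to (3,2), up 1 to (2,2), left 1 to (2,1), up 1 to (1,1), right 2 to (1,3) — 12 moves in all.
Check: order respected ((4,1) at step 5, (3,2) at step 7); 12 moves as required.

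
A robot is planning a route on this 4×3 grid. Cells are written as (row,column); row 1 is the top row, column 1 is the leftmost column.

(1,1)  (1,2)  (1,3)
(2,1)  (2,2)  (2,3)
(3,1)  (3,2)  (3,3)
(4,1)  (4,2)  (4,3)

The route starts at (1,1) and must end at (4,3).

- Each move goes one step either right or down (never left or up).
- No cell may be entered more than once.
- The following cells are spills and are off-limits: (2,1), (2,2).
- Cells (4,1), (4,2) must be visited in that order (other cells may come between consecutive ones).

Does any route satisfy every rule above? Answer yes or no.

no

Every right/down route from (1,1) to (4,1) runs into a blocked cell, so that leg cannot be completed.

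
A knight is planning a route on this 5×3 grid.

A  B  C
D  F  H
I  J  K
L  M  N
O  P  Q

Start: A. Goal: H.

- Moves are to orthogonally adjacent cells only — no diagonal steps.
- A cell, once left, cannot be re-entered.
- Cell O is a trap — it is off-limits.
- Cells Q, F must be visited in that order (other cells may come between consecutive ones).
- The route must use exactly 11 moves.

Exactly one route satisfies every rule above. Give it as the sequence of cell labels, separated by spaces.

The waypoints must appear in the order Q, F, with no cell reused.
Route from A: 3× down (reaching L), right to M, down to P, right to Q, 2× up (reaching K), left to J, up to F, right to H — 11 moves in all.
Check: order respected (Q at step 6, F at step 10); 11 moves as required.

A D I L M P Q N K J F H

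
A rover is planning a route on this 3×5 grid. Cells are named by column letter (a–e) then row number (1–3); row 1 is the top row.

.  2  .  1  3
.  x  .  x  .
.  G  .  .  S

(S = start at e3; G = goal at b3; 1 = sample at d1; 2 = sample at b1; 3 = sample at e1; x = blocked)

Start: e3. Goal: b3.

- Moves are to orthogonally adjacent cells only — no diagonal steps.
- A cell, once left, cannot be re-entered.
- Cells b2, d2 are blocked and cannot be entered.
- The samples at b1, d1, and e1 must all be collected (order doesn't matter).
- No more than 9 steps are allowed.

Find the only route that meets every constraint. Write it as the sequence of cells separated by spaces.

e3 e2 e1 d1 c1 b1 a1 a2 a3 b3

The 9-move cap with required stops at b1, d1, e1 leaves no slack for detours.
Route from e3: 2× up (reaching e1), 4× left (reaching a1), 2× down (reaching a3), right to b3 — 9 moves in all.
Check: all required cells visited; 9 ≤ 9 moves.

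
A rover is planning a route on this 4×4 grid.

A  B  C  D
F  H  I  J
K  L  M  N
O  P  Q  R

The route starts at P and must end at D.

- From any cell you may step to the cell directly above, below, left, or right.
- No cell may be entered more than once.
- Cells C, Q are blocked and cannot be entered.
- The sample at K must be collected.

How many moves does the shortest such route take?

7

Any route passes through K somewhere between P and D. Summing Manhattan distances along the two legs (P → K → D) gives a lower bound of 2 + 5 = 7 moves.
A route of 7 moves achieves this: P → L → K → F → H → I → J → D.
Since 7 matches the lower bound, it is optimal.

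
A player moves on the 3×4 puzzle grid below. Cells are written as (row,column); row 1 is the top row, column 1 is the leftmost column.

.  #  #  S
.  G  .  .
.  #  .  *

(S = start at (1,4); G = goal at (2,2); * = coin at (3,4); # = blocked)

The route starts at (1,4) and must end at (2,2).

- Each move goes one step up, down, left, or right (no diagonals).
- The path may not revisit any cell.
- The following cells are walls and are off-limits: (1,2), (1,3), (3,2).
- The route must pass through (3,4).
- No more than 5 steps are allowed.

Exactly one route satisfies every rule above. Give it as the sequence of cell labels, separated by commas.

Any route must reach (3,4) and still end at (2,2) within 5 moves, so the order of the required stops is forced.
Route from (1,4): down 2 to (3,4), left 1 to (3,3), up 1 to (2,3), left 1 to (2,2) — 5 moves in all.
Check: all required cells visited; 5 ≤ 5 moves.

(1,4), (2,4), (3,4), (3,3), (2,3), (2,2)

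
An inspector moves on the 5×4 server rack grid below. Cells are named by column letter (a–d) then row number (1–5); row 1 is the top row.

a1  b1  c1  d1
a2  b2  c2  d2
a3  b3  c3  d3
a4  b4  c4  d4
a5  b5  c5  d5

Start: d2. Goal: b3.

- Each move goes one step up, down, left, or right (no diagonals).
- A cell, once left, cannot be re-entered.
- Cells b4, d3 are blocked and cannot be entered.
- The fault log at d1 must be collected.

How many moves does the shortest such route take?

5

Any route passes through d1 somewhere between d2 and b3. Summing Manhattan distances along the two legs (d2 → d1 → b3) gives a lower bound of 1 + 4 = 5 moves.
A route of 5 moves achieves this: d2 → d1 → c1 → c2 → c3 → b3.
Since 5 matches the lower bound, it is optimal.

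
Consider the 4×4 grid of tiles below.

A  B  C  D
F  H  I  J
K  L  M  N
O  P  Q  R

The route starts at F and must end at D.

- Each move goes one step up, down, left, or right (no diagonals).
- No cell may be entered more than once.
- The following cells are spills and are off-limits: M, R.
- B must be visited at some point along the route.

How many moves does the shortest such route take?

4

Any route passes through B somewhere between F and D. Summing Manhattan distances along the two legs (F → B → D) gives a lower bound of 2 + 2 = 4 moves.
A route of 4 moves achieves this: F → A → B → C → D.
Since 4 matches the lower bound, it is optimal.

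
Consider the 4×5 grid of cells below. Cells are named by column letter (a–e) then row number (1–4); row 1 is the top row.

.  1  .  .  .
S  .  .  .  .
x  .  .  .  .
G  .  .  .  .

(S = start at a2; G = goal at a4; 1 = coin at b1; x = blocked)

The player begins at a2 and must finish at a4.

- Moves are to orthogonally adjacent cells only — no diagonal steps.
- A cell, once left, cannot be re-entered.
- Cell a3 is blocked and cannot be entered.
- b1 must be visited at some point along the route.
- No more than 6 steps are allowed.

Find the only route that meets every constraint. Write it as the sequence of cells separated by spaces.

a2 a1 b1 b2 b3 b4 a4

Any route must reach b1 and still end at a4 within 6 moves, so the order of the required stops is forced.
Route from a2: up to a1, right to b1, 3× down (reaching b4), left to a4 — 6 moves in all.
Check: all required cells visited; 6 ≤ 6 moves.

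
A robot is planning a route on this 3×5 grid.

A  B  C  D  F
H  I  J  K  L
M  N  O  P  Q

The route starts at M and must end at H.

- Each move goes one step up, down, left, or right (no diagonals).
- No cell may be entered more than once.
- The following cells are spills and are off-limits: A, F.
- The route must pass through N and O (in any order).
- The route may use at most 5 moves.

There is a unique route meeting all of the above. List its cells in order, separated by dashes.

The budget equals the shortest possible length, so every move has to be on a shortest route through the required cells.
Route from M: 2× right (reaching O), up to J, 2× left (reaching H) — 5 moves in all.
Check: all required cells visited; 5 ≤ 5 moves.

M - N - O - J - I - H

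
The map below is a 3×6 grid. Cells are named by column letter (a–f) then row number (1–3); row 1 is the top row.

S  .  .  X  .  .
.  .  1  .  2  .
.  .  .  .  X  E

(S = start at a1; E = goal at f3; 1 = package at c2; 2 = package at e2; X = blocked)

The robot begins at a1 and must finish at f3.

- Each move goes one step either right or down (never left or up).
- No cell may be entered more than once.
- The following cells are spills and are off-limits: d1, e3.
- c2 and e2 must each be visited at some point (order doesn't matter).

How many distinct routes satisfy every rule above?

3

A right/down-only route from a1 to f3 makes exactly 2 down-moves and 5 right-moves in some order.
With no other constraints that would be C(7,2) = 21 routes.
A monotone route can only reach the required cells in the order c2, e2, so split there and multiply the segment counts (each segment already excludes blocked cells): a1→c2: 3; c2→e2: 1; e2→f3: 1; product = 3.
That gives 3 routes.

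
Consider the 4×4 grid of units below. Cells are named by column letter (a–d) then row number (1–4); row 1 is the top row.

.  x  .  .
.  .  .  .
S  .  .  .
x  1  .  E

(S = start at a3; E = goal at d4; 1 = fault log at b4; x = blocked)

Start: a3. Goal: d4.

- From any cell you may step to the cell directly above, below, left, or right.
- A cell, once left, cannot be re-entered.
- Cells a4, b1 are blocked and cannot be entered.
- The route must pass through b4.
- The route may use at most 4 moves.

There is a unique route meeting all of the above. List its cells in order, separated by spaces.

Any route must reach b4 and still end at d4 within 4 moves, so the order of the required stops is forced.
Route from a3: right 1 to b3, down 1 to b4, right 2 to d4 — 4 moves in all.
Check: all required cells visited; 4 ≤ 4 moves.

a3 b3 b4 c4 d4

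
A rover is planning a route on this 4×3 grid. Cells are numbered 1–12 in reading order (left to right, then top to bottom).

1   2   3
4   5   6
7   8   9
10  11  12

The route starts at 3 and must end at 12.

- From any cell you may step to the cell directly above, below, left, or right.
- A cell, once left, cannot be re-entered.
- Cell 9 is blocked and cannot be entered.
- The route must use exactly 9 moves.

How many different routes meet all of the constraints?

Need simple routes of exactly 9 moves from 3 to 12 (Manhattan distance 3, so 3 moves are spent on a detour and 3 undoing it).
Enumerating: 3 6 5 2 1 4 7 10 11 12 | 3 6 5 2 1 4 7 8 11 12 | 3 2 1 4 5 8 7 10 11 12.
That gives 3 routes.

3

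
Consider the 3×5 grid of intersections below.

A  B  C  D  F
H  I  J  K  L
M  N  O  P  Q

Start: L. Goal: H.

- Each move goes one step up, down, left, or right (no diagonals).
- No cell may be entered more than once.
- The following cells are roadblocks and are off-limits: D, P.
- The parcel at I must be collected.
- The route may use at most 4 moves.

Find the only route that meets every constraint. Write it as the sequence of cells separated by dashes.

L - K - J - I - H

The budget equals the shortest possible length, so every move has to be on a shortest route through the required cells.
Route from L: left 4 to H — 4 moves in all.
Check: all required cells visited; 4 ≤ 4 moves.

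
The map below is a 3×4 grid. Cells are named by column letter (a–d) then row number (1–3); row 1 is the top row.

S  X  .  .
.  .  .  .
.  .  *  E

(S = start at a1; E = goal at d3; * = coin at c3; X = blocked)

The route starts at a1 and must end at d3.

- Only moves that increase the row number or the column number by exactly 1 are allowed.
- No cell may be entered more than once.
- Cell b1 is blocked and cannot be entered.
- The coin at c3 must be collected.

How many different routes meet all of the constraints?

A right/down-only route from a1 to d3 makes exactly 2 down-moves and 3 right-moves in some order.
With no other constraints that would be C(5,2) = 10 routes.
Split at c3 and multiply the segment counts (each segment already excludes blocked cells): a1→c3: 3; c3→d3: 1; product = 3.
That gives 3 routes.

3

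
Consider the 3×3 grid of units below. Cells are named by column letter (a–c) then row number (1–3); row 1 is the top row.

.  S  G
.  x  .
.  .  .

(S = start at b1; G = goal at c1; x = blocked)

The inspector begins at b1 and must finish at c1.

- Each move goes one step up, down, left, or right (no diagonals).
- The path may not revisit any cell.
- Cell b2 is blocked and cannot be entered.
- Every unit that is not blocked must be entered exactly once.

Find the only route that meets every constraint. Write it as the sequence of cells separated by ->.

Need to visit all 8 open cells exactly once, starting at b1 and ending at c1.
Cell c2 has only two open neighbours (c1 and c3), so the path must pass straight through it: one of those is the cell it's entered from and the other is where it exits.
Route from b1: left 1 to a1, down 2 to a3, right 2 to c3, up 2 to c1 — 7 moves in all.
Check: all 8 open cells covered.

b1 -> a1 -> a2 -> a3 -> b3 -> c3 -> c2 -> c1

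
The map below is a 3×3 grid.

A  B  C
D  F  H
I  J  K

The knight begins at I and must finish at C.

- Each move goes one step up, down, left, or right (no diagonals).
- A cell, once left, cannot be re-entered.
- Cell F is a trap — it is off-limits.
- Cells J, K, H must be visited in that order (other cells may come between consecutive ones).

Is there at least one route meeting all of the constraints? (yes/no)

yes

One route that works: I → J → K → H → C.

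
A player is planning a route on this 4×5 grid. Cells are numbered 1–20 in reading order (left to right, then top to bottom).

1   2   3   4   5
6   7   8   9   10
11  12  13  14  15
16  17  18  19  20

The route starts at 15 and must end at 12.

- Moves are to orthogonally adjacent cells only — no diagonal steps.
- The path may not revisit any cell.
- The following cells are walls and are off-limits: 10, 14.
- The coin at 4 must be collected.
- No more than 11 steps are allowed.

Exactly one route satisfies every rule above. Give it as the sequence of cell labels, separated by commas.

15, 20, 19, 18, 13, 8, 9, 4, 3, 2, 7, 12

The budget equals the shortest possible length, so every move has to be on a shortest route through the required cells.
Route from 15: down to 20, 2× left (reaching 18), 2× up (reaching 8), right to 9, up to 4, 2× left (reaching 2), 2× down (reaching 12) — 11 moves in all.
Check: all required cells visited; 11 ≤ 11 moves.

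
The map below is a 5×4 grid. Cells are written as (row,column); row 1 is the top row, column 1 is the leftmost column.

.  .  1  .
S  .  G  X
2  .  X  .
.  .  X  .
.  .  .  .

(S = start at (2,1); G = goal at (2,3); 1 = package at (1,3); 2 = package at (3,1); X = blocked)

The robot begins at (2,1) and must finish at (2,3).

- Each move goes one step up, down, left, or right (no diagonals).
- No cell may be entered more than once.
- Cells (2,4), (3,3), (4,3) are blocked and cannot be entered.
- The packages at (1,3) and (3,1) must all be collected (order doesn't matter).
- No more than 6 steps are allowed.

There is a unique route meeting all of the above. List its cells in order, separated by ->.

(2,1) -> (3,1) -> (3,2) -> (2,2) -> (1,2) -> (1,3) -> (2,3)

Any route must reach (1,3) and (3,1) and still end at (2,3) within 6 moves, so the order of the required stops is forced.
Route from (2,1): down to (3,1), right to (3,2), 2× up (reaching (1,2)), right to (1,3), down to (2,3) — 6 moves in all.
Check: all required cells visited; 6 ≤ 6 moves.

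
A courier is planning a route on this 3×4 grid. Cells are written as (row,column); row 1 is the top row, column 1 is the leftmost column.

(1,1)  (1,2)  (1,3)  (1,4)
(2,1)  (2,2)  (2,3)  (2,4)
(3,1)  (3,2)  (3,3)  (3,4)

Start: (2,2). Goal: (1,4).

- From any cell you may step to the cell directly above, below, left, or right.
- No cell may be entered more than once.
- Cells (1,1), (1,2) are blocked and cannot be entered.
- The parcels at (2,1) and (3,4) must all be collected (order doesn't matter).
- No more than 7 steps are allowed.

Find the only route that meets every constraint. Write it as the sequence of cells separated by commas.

The 7-move cap with required stops at (2,1), (3,4) leaves no slack for detours.
Route from (2,2): left 1 to (2,1), down 1 to (3,1), right 3 to (3,4), up 2 to (1,4) — 7 moves in all.
Check: all required cells visited; 7 ≤ 7 moves.

(2,2), (2,1), (3,1), (3,2), (3,3), (3,4), (2,4), (1,4)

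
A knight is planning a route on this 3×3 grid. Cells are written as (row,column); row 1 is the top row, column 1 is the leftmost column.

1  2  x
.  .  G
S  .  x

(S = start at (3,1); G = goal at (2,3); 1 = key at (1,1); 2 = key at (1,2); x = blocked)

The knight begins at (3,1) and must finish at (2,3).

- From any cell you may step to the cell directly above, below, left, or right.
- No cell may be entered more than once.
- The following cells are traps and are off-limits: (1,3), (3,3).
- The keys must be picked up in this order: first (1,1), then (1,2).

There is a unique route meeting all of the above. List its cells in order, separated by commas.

(3,1), (2,1), (1,1), (1,2), (2,2), (2,3)

The waypoints must appear in the order (1,1), (1,2), with no cell reused.
Route from (3,1): up 2 to (1,1), right 1 to (1,2), down 1 to (2,2), right 1 to (2,3) — 5 moves in all.
Check: order respected (1 at step 2, 2 at step 3).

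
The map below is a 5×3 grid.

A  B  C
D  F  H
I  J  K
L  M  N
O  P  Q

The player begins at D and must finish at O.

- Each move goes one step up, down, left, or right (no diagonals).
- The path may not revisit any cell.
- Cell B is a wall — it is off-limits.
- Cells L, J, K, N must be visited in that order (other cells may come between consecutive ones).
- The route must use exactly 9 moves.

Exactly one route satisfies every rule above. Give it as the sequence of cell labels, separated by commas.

D, I, L, M, J, K, N, Q, P, O

The waypoints must appear in the order L, J, K, N, with no cell reused.
Route from D: 2× down (reaching L), right to M, up to J, right to K, 2× down (reaching Q), 2× left (reaching O) — 9 moves in all.
Check: order respected (L at step 2, J at step 4, K at step 5, N at step 6); 9 moves as required.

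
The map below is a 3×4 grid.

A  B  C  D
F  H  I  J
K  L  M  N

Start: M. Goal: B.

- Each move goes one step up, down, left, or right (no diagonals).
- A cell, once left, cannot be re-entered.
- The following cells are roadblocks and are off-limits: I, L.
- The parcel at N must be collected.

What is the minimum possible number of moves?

Any route passes through N somewhere between M and B. Summing Manhattan distances along the two legs (M → N → B) gives a lower bound of 1 + 4 = 5 moves.
A route of 5 moves achieves this: M → N → J → D → C → B.
Since 5 matches the lower bound, it is optimal.

5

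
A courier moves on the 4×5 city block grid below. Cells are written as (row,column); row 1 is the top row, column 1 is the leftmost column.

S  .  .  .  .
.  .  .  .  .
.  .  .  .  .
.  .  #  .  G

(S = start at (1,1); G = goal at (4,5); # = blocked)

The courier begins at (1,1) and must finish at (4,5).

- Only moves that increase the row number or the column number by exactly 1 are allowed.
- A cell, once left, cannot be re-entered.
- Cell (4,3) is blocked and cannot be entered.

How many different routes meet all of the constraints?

25

A right/down-only route from (1,1) to (4,5) makes exactly 3 down-moves and 4 right-moves in some order.
With no other constraints that would be C(7,3) = 35 routes.
Subtract routes through each blocked cell (inclusion–exclusion for overlaps): − through (4,3): 10 → 25.
That gives 25 routes.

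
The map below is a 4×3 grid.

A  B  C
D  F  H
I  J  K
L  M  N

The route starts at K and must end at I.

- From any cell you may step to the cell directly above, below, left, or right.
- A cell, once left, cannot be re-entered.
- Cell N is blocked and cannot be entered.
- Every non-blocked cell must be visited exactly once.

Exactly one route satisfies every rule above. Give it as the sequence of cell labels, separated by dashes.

K - H - C - B - A - D - F - J - M - L - I

Need to visit all 11 open cells exactly once, starting at K and ending at I.
Route from K: up 2 to C, left 2 to A, down 1 to D, right 1 to F, down 2 to M, left 1 to L, up 1 to I — 10 moves in all.
Check: all 11 open cells covered.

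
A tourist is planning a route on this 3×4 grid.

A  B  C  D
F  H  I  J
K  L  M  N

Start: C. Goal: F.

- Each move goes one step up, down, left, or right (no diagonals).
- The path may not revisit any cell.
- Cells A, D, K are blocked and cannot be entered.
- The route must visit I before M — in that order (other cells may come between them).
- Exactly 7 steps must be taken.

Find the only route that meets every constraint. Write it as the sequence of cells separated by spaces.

C I J N M L H F

The waypoints must appear in the order I, M, with no cell reused.
Route from C: down to I, right to J, down to N, 2× left (reaching L), up to H, left to F — 7 moves in all.
Check: order respected (I at step 1, M at step 4); 7 moves as required.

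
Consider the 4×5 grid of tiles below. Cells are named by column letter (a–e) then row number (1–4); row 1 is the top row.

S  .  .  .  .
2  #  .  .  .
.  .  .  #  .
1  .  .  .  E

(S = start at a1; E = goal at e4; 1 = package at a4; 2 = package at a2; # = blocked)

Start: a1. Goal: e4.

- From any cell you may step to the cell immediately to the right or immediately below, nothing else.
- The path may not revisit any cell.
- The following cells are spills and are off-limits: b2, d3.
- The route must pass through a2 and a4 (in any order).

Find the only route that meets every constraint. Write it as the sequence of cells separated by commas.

Moves only go right or down, so the column and row indices never decrease.
Route from a1: down 3 to a4, right 4 to e4 — 7 moves in all.
Check: all required cells visited.

a1, a2, a3, a4, b4, c4, d4, e4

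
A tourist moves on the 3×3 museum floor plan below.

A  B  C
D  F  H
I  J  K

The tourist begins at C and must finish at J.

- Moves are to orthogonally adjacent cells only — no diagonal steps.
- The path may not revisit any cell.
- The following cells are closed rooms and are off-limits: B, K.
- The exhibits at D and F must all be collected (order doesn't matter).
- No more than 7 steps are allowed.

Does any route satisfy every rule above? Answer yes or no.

yes

One route that works: C → H → F → D → I → J.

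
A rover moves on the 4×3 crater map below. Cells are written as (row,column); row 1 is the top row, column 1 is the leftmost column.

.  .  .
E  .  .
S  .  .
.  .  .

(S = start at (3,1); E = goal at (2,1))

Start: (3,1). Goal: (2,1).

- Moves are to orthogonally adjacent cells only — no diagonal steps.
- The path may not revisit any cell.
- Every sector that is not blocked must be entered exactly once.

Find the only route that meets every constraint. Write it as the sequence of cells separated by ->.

Need to visit all 12 open cells exactly once, starting at (3,1) and ending at (2,1).
Cell (1,3) has only two open neighbours ((2,3) and (1,2)), so the path must pass straight through it: one of those is the cell it's entered from and the other is where it exits.
Route from (3,1): down to (4,1), 2× right (reaching (4,3)), up to (3,3), left to (3,2), up to (2,2), right to (2,3), up to (1,3), 2× left (reaching (1,1)), down to (2,1) — 11 moves in all.
Check: all 12 open cells covered.

(3,1) -> (4,1) -> (4,2) -> (4,3) -> (3,3) -> (3,2) -> (2,2) -> (2,3) -> (1,3) -> (1,2) -> (1,1) -> (2,1)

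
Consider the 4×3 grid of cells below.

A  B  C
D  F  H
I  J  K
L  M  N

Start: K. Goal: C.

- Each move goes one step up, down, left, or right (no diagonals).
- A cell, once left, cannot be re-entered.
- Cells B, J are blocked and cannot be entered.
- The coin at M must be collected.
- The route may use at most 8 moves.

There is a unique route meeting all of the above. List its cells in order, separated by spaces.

K N M L I D F H C

The budget equals the shortest possible length, so every move has to be on a shortest route through the required cells.
Route from K: down to N, 2× left (reaching L), 2× up (reaching D), 2× right (reaching H), up to C — 8 moves in all.
Check: all required cells visited; 8 ≤ 8 moves.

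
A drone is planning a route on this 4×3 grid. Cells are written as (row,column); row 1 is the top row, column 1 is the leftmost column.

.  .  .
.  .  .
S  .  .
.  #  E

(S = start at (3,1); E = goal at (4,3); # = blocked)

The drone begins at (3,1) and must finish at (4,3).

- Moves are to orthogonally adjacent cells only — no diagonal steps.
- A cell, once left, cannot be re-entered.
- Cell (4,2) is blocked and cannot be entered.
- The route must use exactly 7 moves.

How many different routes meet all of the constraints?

5

Need simple routes of exactly 7 moves from (3,1) to (4,3) (Manhattan distance 3, so 2 moves are spent on a detour and 2 undoing it).
Enumerating: (3,1) (2,1) (1,1) (1,2) (2,2) (3,2) (3,3) (4,3) | (3,1) (2,1) (1,1) (1,2) (2,2) (2,3) (3,3) (4,3) | (3,1) (2,1) (1,1) (1,2) (1,3) (2,3) (3,3) (4,3) | (3,1) (2,1) (2,2) (1,2) (1,3) (2,3) (3,3) (4,3) | (3,1) (3,2) (2,2) (1,2) (1,3) (2,3) (3,3) (4,3).
That gives 5 routes.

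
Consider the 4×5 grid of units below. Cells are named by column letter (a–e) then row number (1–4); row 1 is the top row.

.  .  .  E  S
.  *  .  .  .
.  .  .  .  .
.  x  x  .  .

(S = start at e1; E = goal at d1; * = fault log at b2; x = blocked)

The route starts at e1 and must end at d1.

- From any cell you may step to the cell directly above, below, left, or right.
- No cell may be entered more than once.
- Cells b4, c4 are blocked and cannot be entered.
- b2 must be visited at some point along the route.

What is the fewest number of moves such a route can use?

7

Any route passes through b2 somewhere between e1 and d1. Summing Manhattan distances along the two legs (e1 → b2 → d1) gives a lower bound of 4 + 3 = 7 moves.
A route of 7 moves achieves this: e1 → e2 → d2 → c2 → b2 → b1 → c1 → d1.
Since 7 matches the lower bound, it is optimal.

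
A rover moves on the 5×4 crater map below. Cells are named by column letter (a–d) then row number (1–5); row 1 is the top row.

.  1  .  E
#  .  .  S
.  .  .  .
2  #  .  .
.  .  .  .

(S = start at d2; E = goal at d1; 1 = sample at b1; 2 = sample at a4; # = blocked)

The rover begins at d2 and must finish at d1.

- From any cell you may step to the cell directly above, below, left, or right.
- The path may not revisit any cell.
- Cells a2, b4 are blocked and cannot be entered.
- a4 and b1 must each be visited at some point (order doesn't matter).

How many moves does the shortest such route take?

13

Any route passes through a4 and b1 in some order between d2 and d1. Summing Manhattan distances along each leg and taking the cheapest ordering (d2 → a4 → b1 → d1) gives a lower bound of 5 + 4 + 2 = 11 moves.
The shortest route satisfying every rule uses 13 moves: d2 → d3 → d4 → d5 → c5 → b5 → a5 → a4 → a3 → b3 → b2 → b1 → c1 → d1.
The bound of 11 isn't tight here; checking systematically, no route of length 11 through 12 satisfies every constraint, so 13 is the minimum.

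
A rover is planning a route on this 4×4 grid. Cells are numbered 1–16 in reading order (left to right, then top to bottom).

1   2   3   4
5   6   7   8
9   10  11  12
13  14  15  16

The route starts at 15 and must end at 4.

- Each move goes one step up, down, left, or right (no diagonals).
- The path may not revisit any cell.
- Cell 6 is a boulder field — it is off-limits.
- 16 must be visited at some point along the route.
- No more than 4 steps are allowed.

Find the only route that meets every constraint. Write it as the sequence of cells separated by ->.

15 -> 16 -> 12 -> 8 -> 4

The budget equals the shortest possible length, so every move has to be on a shortest route through the required cells.
Route from 15: right 1 to 16, up 3 to 4 — 4 moves in all.
Check: all required cells visited; 4 ≤ 4 moves.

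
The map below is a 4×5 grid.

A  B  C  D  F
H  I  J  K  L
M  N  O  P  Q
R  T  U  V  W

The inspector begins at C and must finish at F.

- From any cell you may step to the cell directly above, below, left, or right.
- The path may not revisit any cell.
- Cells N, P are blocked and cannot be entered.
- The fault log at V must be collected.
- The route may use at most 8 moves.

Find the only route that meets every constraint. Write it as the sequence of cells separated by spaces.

The 8-move cap with required stops at V leaves no slack for detours.
Route from C: 3× down (reaching U), 2× right (reaching W), 3× up (reaching F) — 8 moves in all.
Check: all required cells visited; 8 ≤ 8 moves.

C J O U V W Q L F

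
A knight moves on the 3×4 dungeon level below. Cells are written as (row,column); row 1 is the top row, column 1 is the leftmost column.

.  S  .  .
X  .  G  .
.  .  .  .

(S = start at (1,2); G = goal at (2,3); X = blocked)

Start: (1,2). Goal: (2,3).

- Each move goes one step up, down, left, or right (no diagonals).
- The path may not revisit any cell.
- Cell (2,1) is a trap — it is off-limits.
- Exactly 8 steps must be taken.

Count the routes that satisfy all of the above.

Need simple routes of exactly 8 moves from (1,2) to (2,3) (Manhattan distance 2, so 3 moves are spent on a detour and 3 undoing it).
Enumerating: (1,2) (2,2) (3,2) (3,3) (3,4) (2,4) (1,4) (1,3) (2,3) | (1,2) (1,3) (1,4) (2,4) (3,4) (3,3) (3,2) (2,2) (2,3).
That gives 2 routes.

2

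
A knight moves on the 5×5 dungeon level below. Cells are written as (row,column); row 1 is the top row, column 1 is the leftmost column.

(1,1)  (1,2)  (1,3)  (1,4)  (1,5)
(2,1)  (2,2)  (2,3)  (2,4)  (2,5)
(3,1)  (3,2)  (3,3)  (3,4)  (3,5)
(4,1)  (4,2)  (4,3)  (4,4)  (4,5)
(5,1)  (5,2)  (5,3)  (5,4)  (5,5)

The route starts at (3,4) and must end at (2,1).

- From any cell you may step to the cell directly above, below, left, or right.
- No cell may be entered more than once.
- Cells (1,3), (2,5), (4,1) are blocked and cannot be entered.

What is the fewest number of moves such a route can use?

4

The Manhattan distance from (3,4) to (2,1) is |3−2| + |4−1| = 4, so at least 4 moves are needed.
A route of 4 moves achieves this: (3,4) → (2,4) → (2,3) → (2,2) → (2,1).
Since 4 matches the lower bound, it is optimal.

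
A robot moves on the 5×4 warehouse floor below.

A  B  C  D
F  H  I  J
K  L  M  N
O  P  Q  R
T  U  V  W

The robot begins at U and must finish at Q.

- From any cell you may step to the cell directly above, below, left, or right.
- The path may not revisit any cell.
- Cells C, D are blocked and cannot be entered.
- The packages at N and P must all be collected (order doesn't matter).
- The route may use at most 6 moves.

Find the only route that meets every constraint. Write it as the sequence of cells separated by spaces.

The budget equals the shortest possible length, so every move has to be on a shortest route through the required cells.
Route from U: up 2 to L, right 2 to N, down 1 to R, left 1 to Q — 6 moves in all.
Check: all required cells visited; 6 ≤ 6 moves.

U P L M N R Q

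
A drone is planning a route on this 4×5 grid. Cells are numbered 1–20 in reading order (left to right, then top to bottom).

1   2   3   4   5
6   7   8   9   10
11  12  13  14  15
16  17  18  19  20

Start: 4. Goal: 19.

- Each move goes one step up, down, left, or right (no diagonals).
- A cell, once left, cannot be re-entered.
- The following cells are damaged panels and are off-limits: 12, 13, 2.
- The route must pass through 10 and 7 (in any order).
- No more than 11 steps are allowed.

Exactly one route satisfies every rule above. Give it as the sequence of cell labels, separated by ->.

Any route must reach 10 and 7 and still end at 19 within 11 moves, so the order of the required stops is forced.
Route from 4: right to 5, down to 10, 4× left (reaching 6), 2× down (reaching 16), 3× right (reaching 19) — 11 moves in all.
Check: all required cells visited; 11 ≤ 11 moves.

4 -> 5 -> 10 -> 9 -> 8 -> 7 -> 6 -> 11 -> 16 -> 17 -> 18 -> 19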